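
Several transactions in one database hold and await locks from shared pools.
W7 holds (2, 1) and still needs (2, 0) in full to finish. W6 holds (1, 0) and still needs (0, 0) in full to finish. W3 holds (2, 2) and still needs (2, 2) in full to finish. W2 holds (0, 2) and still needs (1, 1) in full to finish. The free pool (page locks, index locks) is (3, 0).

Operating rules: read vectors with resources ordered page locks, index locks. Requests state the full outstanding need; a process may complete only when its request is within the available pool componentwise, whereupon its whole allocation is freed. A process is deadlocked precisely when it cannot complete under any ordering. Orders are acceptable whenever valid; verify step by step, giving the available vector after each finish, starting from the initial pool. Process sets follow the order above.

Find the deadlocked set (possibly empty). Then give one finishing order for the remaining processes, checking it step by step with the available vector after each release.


Nothing here is deadlocked.
Key observation: no deadlock: W7 fits now, and the freed resources carry the rest through.
The rest can finish in the order W7, W6, W2, W3. Step-by-step check:
  pool = (3, 0)
  W7: need (2, 0) fits (3, 0); releases (2, 1), pool now (5, 1)
  W6: need (0, 0) fits (5, 1); releases (1, 0), pool now (6, 1)
  W2: need (1, 1) fits (6, 1); releases (0, 2), pool now (6, 3)
  W3: need (2, 2) fits (6, 3); releases (2, 2), pool now (8, 5)


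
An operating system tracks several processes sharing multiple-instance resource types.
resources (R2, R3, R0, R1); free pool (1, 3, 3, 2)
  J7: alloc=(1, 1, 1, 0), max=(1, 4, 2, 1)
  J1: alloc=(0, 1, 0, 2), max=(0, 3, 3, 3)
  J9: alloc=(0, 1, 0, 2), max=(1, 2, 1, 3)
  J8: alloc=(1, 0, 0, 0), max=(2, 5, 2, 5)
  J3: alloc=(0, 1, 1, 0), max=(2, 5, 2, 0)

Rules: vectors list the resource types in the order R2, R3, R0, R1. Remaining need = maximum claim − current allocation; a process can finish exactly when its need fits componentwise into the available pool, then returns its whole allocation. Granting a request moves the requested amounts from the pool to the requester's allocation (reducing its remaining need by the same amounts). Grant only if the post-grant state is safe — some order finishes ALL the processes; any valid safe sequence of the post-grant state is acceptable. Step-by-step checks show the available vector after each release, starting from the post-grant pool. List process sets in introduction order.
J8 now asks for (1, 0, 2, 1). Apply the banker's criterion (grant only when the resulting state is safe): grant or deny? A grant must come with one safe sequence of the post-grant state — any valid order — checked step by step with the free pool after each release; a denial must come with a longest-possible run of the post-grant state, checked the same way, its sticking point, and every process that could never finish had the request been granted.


DENY: after the grant no complete ordering would exist.
Key observation: after J7, J9 the pool peaks at (1, 5, 2, 3), and each blocked process is short somewhere: J1 on R0; J8 on R1; J3 on R2.
Pretend the grant happened; the run J7, J9 goes as far as possible. Verifying each step:
  pool = (0, 3, 1, 1)
  J7: need (0, 3, 1, 1) fits (0, 3, 1, 1); releases (1, 1, 1, 0), pool now (1, 4, 2, 1)
  J9: need (1, 1, 1, 1) fits (1, 4, 2, 1); releases (0, 1, 0, 2), pool now (1, 5, 2, 3)
  J1 still needs (0, 2, 3, 1) but only (1, 5, 2, 3) is free — short on R0
  J8 still needs (0, 5, 0, 4) but only (1, 5, 2, 3) is free — short on R1
  J3 still needs (2, 4, 1, 0) but only (1, 5, 2, 3) is free — short on R2
Had the request been granted, J1, J8 and J3 could never finish.


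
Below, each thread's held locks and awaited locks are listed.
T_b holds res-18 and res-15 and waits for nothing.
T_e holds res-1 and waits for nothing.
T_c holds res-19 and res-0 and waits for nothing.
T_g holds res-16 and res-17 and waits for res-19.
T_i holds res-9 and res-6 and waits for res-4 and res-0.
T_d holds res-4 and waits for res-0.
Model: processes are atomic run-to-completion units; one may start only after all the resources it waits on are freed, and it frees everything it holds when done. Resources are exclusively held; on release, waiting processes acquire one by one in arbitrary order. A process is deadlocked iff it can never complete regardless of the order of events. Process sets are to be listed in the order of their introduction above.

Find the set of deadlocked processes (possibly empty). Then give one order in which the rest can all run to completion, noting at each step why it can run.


Nothing here is deadlocked.
Key observation: every chain of waits terminates; starting from the processes that wait on nothing, all the rest unlock in turn.
A valid finishing order for the others: T_b, T_c, T_g, T_d, T_e, T_i.
Walking it through:
  run T_b (it waits on nothing); releases res-18 and res-15
  run T_c (it waits on nothing); releases res-19 and res-0
  run T_g (all its waits — res-19 — are resolved); releases res-16 and res-17
  run T_d (all its waits — res-0 — are resolved); releases res-4
  run T_e (it waits on nothing); releases res-1
  run T_i (all its waits — res-4 and res-0 — are resolved); releases res-9 and res-6


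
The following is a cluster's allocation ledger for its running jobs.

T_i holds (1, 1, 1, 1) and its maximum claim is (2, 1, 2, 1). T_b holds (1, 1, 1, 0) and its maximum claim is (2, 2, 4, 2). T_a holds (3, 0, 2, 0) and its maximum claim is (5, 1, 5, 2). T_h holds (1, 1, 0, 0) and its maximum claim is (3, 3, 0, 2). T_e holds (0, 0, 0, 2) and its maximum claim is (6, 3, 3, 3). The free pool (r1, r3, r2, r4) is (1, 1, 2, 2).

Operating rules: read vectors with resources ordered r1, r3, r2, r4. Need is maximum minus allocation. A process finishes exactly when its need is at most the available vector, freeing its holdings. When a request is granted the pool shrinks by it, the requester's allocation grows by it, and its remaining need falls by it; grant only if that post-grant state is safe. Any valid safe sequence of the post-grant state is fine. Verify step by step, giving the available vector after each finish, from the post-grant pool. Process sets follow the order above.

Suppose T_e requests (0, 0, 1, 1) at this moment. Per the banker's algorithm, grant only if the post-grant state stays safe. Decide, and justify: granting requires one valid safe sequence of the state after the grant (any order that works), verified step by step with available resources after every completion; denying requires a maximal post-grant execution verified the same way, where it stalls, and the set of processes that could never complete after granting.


DENY: after the grant no complete ordering would exist.
Key observation: after T_i, T_h the pool peaks at (3, 3, 2, 2), and each blocked process is short somewhere: T_b on r2; T_a on r2; T_e on r1.
Pretend the grant happened; the run T_i, T_h goes as far as possible. Verifying each step:
  pool = (1, 1, 1, 1)
  run T_i (needs (1, 0, 1, 0), free (1, 1, 1, 1)); after release of (1, 1, 1, 1) the pool is (2, 2, 2, 2)
  run T_h (needs (2, 2, 0, 2), free (2, 2, 2, 2)); after release of (1, 1, 0, 0) the pool is (3, 3, 2, 2)
  T_b cannot run: need (1, 1, 3, 2) vs free (3, 3, 2, 2) (insufficient r2)
  T_a cannot run: need (2, 1, 3, 2) vs free (3, 3, 2, 2) (insufficient r2)
  T_e cannot run: need (6, 3, 2, 0) vs free (3, 3, 2, 2) (insufficient r1)
Post-grant, the permanently blocked set is T_b, T_a and T_e.


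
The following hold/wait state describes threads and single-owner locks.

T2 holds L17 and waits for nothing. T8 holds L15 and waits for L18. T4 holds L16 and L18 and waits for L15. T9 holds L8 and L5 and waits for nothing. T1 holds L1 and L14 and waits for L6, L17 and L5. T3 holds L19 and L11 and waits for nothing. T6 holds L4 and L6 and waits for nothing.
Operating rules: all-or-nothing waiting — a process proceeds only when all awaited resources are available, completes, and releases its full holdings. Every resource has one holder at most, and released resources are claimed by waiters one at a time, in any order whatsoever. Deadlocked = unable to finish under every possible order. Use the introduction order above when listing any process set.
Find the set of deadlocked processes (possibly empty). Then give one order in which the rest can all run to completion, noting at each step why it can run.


Deadlocked set: T8 and T4.
Key observation: nobody on the ring T8 -> T4 -> T8 can start until another member finishes, which never happens; no other process is dragged down with it.
One completion order for the rest: T2, T9, T3, T6, T1.
Check, step by step:
  T2 waits on nothing -> runs at once and releases L17
  T9 waits on nothing -> runs at once and releases L8 and L5
  T3 waits on nothing -> runs at once and releases L19 and L11
  T6 waits on nothing -> runs at once and releases L4 and L6
  T1 waits on L6, L17 and L5 — all released -> runs and releases L1 and L14


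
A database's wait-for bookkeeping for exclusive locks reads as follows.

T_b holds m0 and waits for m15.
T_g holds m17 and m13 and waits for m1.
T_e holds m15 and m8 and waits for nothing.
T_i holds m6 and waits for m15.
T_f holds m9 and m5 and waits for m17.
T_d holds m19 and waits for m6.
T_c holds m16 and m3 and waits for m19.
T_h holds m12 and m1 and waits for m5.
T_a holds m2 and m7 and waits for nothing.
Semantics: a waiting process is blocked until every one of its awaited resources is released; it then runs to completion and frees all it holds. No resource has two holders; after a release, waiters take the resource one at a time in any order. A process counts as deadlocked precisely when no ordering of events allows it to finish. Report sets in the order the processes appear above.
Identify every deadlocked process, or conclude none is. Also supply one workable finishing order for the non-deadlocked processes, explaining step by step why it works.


Deadlocked: T_g, T_f and T_h.
Key observation: the cycle T_g -> T_h -> T_f -> T_g can never break — each member waits on the next; no other process is dragged down with it.
The rest can finish in the order T_a, T_e, T_i, T_d, T_c, T_b.
Step-by-step check:
  run T_a (it waits on nothing); releases m2 and m7
  run T_e (it waits on nothing); releases m15 and m8
  run T_i (all its waits — m15 — are resolved); releases m6
  run T_d (all its waits — m6 — are resolved); releases m19
  run T_c (all its waits — m19 — are resolved); releases m16 and m3
  run T_b (all its waits — m15 — are resolved); releases m0


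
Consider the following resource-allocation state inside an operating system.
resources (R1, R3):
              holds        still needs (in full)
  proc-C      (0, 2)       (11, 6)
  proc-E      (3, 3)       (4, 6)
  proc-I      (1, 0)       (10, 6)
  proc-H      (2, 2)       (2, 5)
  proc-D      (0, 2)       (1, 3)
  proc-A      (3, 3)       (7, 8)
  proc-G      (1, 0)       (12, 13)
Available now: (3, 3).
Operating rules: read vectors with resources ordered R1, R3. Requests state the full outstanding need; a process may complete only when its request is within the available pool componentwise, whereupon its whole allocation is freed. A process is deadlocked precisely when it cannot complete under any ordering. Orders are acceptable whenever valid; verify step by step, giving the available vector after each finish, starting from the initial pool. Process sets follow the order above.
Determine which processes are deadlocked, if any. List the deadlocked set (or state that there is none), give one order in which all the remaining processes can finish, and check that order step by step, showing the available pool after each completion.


The deadlocked set is empty.
Key observation: the pool covers proc-D at once, and every later process fits after earlier releases.
One completion order for the rest: proc-D, proc-H, proc-E, proc-A, proc-I, proc-G, proc-C. Walking it through:
  pool = (3, 3)
  run proc-D (needs (1, 3), free (3, 3)); after release of (0, 2) the pool is (3, 5)
  run proc-H (needs (2, 5), free (3, 5)); after release of (2, 2) the pool is (5, 7)
  run proc-E (needs (4, 6), free (5, 7)); after release of (3, 3) the pool is (8, 10)
  run proc-A (needs (7, 8), free (8, 10)); after release of (3, 3) the pool is (11, 13)
  run proc-I (needs (10, 6), free (11, 13)); after release of (1, 0) the pool is (12, 13)
  run proc-G (needs (12, 13), free (12, 13)); after release of (1, 0) the pool is (13, 13)
  run proc-C (needs (11, 6), free (13, 13)); after release of (0, 2) the pool is (13, 15)


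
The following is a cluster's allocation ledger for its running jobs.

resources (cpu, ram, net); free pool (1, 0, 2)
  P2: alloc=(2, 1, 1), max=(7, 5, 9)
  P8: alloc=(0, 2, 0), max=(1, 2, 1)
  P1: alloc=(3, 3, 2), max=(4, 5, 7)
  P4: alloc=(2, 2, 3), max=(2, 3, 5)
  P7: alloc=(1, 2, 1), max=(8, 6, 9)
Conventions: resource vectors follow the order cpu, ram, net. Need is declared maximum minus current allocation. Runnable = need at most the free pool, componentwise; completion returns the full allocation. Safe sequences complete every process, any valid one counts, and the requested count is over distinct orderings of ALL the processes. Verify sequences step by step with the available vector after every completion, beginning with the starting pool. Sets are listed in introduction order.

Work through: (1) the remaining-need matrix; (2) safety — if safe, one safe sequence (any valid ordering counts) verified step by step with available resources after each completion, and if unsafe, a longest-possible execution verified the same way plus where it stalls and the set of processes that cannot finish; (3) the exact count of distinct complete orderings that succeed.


(1) Outstanding need per process (order cpu, ram, net):
  P2: (5, 4, 8)
  P8: (1, 0, 1)
  P1: (1, 2, 5)
  P4: (0, 1, 2)
  P7: (7, 4, 8)
(2) The state is UNSAFE.
Key observation: after P8, P4, P1 complete, (6, 7, 7) is the best the pool ever gets, yet each leftover process wants more net.
Going as far as possible: P8, P4, P1; after that, nothing fits. Verifying each step:
  pool = (1, 0, 2)
  run P8 (needs (1, 0, 1), free (1, 0, 2)); after release of (0, 2, 0) the pool is (1, 2, 2)
  run P4 (needs (0, 1, 2), free (1, 2, 2)); after release of (2, 2, 3) the pool is (3, 4, 5)
  run P1 (needs (1, 2, 5), free (3, 4, 5)); after release of (3, 3, 2) the pool is (6, 7, 7)
  P2 still needs (5, 4, 8) but only (6, 7, 7) is free — short on net
  P7 still needs (7, 4, 8) but only (6, 7, 7) is free — short on cpu and net
Never able to finish: P2 and P7.
(3) The exact count: 0 of the possible complete orderings are safe sequences.


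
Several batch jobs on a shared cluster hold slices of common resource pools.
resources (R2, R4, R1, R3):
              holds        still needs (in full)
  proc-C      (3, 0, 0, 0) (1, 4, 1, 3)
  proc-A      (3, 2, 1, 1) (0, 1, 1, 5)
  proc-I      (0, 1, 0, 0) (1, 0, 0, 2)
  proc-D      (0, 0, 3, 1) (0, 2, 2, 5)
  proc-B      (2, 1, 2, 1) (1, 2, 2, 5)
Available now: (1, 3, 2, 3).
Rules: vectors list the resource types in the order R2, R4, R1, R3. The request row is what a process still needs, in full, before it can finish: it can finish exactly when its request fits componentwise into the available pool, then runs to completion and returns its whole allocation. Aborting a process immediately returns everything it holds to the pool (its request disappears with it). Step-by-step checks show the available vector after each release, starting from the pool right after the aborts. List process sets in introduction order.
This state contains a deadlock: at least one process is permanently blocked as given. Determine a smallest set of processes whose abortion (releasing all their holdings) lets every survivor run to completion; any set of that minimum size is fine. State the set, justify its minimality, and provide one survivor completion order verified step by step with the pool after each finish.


Abort proc-A and proc-B.
Key observation: no ordering could ever have run proc-D before the abort of proc-A and proc-B; with (5, 3, 3, 2) back in the pool it fits at step 2.
Minimality, checking each single-abort alternative: proc-C alone leaves proc-A blocked (short on R3); proc-A alone leaves proc-D blocked (short on R3); proc-I alone leaves proc-A blocked (short on R3); proc-D alone leaves proc-A blocked (short on R3); proc-B alone leaves proc-A blocked (short on R3).
One survivor order: proc-I, proc-D, proc-C. Walking it through (post-abort pool first):
  pool = (6, 6, 5, 5)
  proc-I: need (1, 0, 0, 2) fits (6, 6, 5, 5); releases (0, 1, 0, 0), pool now (6, 7, 5, 5)
  proc-D: need (0, 2, 2, 5) fits (6, 7, 5, 5); releases (0, 0, 3, 1), pool now (6, 7, 8, 6)
  proc-C: need (1, 4, 1, 3) fits (6, 7, 8, 6); releases (3, 0, 0, 0), pool now (9, 7, 8, 6)


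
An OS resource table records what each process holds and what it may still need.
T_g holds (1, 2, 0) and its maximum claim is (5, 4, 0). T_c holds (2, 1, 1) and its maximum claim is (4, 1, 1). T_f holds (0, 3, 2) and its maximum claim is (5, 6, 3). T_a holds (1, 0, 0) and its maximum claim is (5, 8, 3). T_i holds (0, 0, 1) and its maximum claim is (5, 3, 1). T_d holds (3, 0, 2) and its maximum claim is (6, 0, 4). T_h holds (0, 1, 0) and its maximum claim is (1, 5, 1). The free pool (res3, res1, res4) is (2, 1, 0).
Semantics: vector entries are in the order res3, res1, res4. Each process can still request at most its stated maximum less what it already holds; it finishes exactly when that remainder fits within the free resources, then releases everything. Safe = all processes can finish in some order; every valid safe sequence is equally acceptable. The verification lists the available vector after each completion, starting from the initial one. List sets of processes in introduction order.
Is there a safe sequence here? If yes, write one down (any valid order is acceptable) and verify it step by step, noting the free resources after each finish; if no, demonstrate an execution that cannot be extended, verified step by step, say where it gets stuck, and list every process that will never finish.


SAFE, for example via the order T_c, T_g, T_i, T_h, T_d, T_f, T_a.
Key observation: at T_c the run first touches a limit — (2, 0, 0) against (2, 1, 0), exact on a resource it actually requests.
Step-by-step check:
  pool = (2, 1, 0)
  T_c needs (2, 0, 0) <= (2, 1, 0) -> finishes; pool += (2, 1, 1) = (4, 2, 1)
  T_g needs (4, 2, 0) <= (4, 2, 1) -> finishes; pool += (1, 2, 0) = (5, 4, 1)
  T_i needs (5, 3, 0) <= (5, 4, 1) -> finishes; pool += (0, 0, 1) = (5, 4, 2)
  T_h needs (1, 4, 1) <= (5, 4, 2) -> finishes; pool += (0, 1, 0) = (5, 5, 2)
  T_d needs (3, 0, 2) <= (5, 5, 2) -> finishes; pool += (3, 0, 2) = (8, 5, 4)
  T_f needs (5, 3, 1) <= (8, 5, 4) -> finishes; pool += (0, 3, 2) = (8, 8, 6)
  T_a needs (4, 8, 3) <= (8, 8, 6) -> finishes; pool += (1, 0, 0) = (9, 8, 6)


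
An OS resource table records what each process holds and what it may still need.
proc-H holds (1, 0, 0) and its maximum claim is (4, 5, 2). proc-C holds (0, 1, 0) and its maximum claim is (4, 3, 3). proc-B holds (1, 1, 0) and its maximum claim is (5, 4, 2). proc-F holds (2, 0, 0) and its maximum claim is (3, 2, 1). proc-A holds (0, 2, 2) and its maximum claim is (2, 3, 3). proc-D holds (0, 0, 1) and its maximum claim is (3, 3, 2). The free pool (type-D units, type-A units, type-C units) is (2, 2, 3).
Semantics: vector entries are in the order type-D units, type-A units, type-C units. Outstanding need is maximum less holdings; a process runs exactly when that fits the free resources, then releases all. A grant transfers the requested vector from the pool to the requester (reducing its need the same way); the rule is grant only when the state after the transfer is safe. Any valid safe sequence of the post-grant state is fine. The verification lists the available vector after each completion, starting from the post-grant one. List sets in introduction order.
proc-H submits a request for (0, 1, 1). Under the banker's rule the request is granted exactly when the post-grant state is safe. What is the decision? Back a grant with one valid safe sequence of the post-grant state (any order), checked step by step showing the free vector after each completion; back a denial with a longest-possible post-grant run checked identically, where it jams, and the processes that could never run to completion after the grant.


GRANT — the state after the grant stays safe, e.g. via proc-A, proc-F, proc-B, proc-D, proc-C, proc-H.
Key observation: (2, 1, 2) free after granting still covers proc-A first, and each release covers the next.
Check on the post-grant state, step by step:
  pool = (2, 1, 2)
  proc-A needs (2, 1, 1) <= (2, 1, 2) -> finishes; pool += (0, 2, 2) = (2, 3, 4)
  proc-F needs (1, 2, 1) <= (2, 3, 4) -> finishes; pool += (2, 0, 0) = (4, 3, 4)
  proc-B needs (4, 3, 2) <= (4, 3, 4) -> finishes; pool += (1, 1, 0) = (5, 4, 4)
  proc-D needs (3, 3, 1) <= (5, 4, 4) -> finishes; pool += (0, 0, 1) = (5, 4, 5)
  proc-C needs (4, 2, 3) <= (5, 4, 5) -> finishes; pool += (0, 1, 0) = (5, 5, 5)
  proc-H needs (3, 4, 1) <= (5, 5, 5) -> finishes; pool += (1, 1, 1) = (6, 6, 6)


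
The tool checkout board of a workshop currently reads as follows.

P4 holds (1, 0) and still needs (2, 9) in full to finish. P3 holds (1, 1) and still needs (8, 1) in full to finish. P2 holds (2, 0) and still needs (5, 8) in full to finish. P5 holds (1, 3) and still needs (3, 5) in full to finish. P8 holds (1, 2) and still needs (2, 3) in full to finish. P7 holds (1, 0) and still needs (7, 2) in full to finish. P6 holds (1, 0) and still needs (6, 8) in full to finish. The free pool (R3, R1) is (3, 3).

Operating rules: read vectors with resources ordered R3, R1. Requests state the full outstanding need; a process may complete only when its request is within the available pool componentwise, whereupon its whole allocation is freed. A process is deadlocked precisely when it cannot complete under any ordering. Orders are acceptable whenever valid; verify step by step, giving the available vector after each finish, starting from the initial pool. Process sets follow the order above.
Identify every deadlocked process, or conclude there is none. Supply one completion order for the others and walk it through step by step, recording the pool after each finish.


No process is deadlocked.
Key observation: P8 fits the free pool immediately, and its release cascades until everyone finishes.
A valid finishing order for the others: P8, P5, P2, P6, P7, P3, P4. Walking it through:
  pool = (3, 3)
  P8: need (2, 3) fits (3, 3); releases (1, 2), pool now (4, 5)
  P5: need (3, 5) fits (4, 5); releases (1, 3), pool now (5, 8)
  P2: need (5, 8) fits (5, 8); releases (2, 0), pool now (7, 8)
  P6: need (6, 8) fits (7, 8); releases (1, 0), pool now (8, 8)
  P7: need (7, 2) fits (8, 8); releases (1, 0), pool now (9, 8)
  P3: need (8, 1) fits (9, 8); releases (1, 1), pool now (10, 9)
  P4: need (2, 9) fits (10, 9); releases (1, 0), pool now (11, 9)


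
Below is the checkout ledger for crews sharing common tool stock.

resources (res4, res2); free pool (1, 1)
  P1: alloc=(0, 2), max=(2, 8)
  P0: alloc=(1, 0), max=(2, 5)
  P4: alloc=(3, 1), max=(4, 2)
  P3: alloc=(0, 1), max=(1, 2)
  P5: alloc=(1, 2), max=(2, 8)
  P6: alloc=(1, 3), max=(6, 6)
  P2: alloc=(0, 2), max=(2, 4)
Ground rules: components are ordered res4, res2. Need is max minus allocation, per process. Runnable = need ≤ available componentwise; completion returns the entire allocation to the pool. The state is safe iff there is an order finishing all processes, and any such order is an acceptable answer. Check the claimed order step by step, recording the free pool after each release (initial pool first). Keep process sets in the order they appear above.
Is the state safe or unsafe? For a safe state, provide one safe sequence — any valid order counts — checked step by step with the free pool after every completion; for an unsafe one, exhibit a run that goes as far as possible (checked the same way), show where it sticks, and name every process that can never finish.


SAFE. One safe sequence: P4, P3, P2, P0, P6, P5, P1.
Key observation: P4 marks the first exact bind of the order: its need (1, 1) fits the free (1, 1) with zero slack on a requested resource.
Walking it through:
  pool = (1, 1)
  P4: need (1, 1) fits (1, 1); releases (3, 1), pool now (4, 2)
  P3: need (1, 1) fits (4, 2); releases (0, 1), pool now (4, 3)
  P2: need (2, 2) fits (4, 3); releases (0, 2), pool now (4, 5)
  P0: need (1, 5) fits (4, 5); releases (1, 0), pool now (5, 5)
  P6: need (5, 3) fits (5, 5); releases (1, 3), pool now (6, 8)
  P5: need (1, 6) fits (6, 8); releases (1, 2), pool now (7, 10)
  P1: need (2, 6) fits (7, 10); releases (0, 2), pool now (7, 12)


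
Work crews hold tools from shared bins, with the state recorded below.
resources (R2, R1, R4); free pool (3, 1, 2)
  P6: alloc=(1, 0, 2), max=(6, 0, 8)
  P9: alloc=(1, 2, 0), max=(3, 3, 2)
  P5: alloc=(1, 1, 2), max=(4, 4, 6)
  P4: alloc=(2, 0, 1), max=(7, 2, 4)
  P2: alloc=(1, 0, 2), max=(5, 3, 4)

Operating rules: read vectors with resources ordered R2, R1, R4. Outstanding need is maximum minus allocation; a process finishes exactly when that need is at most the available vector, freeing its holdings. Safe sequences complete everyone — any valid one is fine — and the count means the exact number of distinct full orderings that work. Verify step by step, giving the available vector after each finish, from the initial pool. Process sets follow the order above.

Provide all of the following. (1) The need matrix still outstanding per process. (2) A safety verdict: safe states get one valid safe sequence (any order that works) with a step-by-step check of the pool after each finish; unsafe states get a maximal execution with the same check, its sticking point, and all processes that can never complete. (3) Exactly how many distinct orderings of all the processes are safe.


(1) Outstanding need per process (order R2, R1, R4):
  P6: (5, 0, 6)
  P9: (2, 1, 2)
  P5: (3, 3, 4)
  P4: (5, 2, 3)
  P2: (4, 3, 2)
(2) The state is SAFE; one workable sequence: P9, P2, P5, P4, P6.
Key observation: P9 is the earliest step where a requested resource binds exactly: need (2, 1, 2), pool (3, 1, 2) at its turn.
Check, step by step:
  pool = (3, 1, 2)
  P9 needs (2, 1, 2) <= (3, 1, 2) -> finishes; pool += (1, 2, 0) = (4, 3, 2)
  P2 needs (4, 3, 2) <= (4, 3, 2) -> finishes; pool += (1, 0, 2) = (5, 3, 4)
  P5 needs (3, 3, 4) <= (5, 3, 4) -> finishes; pool += (1, 1, 2) = (6, 4, 6)
  P4 needs (5, 2, 3) <= (6, 4, 6) -> finishes; pool += (2, 0, 1) = (8, 4, 7)
  P6 needs (5, 0, 6) <= (8, 4, 7) -> finishes; pool += (1, 0, 2) = (9, 4, 9)
(3) The exact count: 3 of the possible complete orderings are safe sequences.


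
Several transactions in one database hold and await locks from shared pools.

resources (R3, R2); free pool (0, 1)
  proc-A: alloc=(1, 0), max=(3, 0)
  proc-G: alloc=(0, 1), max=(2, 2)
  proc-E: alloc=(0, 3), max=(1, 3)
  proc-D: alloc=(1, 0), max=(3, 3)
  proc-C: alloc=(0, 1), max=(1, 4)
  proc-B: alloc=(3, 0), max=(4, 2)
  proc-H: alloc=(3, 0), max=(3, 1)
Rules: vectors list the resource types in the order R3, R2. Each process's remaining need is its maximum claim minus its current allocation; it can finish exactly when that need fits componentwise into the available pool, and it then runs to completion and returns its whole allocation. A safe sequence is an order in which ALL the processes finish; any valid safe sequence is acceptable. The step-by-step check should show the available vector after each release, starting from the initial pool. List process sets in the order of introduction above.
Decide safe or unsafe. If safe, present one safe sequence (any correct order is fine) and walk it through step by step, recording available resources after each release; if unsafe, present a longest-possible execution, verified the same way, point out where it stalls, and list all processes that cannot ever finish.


SAFE. One safe sequence: proc-H, proc-E, proc-B, proc-A, proc-G, proc-C, proc-D.
Key observation: at proc-H the run first touches a limit — (0, 1) against (0, 1), exact on a resource it actually requests.
Walking it through:
  pool = (0, 1)
  proc-H needs (0, 1) <= (0, 1) -> finishes; pool += (3, 0) = (3, 1)
  proc-E needs (1, 0) <= (3, 1) -> finishes; pool += (0, 3) = (3, 4)
  proc-B needs (1, 2) <= (3, 4) -> finishes; pool += (3, 0) = (6, 4)
  proc-A needs (2, 0) <= (6, 4) -> finishes; pool += (1, 0) = (7, 4)
  proc-G needs (2, 1) <= (7, 4) -> finishes; pool += (0, 1) = (7, 5)
  proc-C needs (1, 3) <= (7, 5) -> finishes; pool += (0, 1) = (7, 6)
  proc-D needs (2, 3) <= (7, 6) -> finishes; pool += (1, 0) = (8, 6)


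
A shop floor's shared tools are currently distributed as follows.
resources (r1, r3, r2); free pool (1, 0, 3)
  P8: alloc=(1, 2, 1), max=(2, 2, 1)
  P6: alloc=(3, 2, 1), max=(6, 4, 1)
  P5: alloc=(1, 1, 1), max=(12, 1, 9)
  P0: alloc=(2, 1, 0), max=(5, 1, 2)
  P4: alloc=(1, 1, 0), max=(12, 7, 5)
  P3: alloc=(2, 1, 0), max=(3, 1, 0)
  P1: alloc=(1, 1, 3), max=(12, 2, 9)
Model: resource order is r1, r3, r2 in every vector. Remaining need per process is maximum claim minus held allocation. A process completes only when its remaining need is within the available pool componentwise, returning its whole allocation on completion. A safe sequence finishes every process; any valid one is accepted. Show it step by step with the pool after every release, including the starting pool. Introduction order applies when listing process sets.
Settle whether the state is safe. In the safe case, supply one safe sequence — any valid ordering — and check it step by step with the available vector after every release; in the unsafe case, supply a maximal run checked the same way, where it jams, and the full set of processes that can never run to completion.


The state is UNSAFE.
Key observation: P3, P8, P0, P6 can finish, but then (9, 6, 5) is all there is, and the blocked group's r1 demands exceed it.
A maximal execution: P3, P8, P0, P6 — then nothing else fits. Check, step by step:
  pool = (1, 0, 3)
  P3 needs (1, 0, 0) <= (1, 0, 3) -> finishes; pool += (2, 1, 0) = (3, 1, 3)
  P8 needs (1, 0, 0) <= (3, 1, 3) -> finishes; pool += (1, 2, 1) = (4, 3, 4)
  P0 needs (3, 0, 2) <= (4, 3, 4) -> finishes; pool += (2, 1, 0) = (6, 4, 4)
  P6 needs (3, 2, 0) <= (6, 4, 4) -> finishes; pool += (3, 2, 1) = (9, 6, 5)
  P5 cannot run: need (11, 0, 8) vs free (9, 6, 5) (insufficient r1 and r2)
  P4 cannot run: need (11, 6, 5) vs free (9, 6, 5) (insufficient r1)
  P1 cannot run: need (11, 1, 6) vs free (9, 6, 5) (insufficient r1 and r2)
Never able to finish: P5, P4 and P1.


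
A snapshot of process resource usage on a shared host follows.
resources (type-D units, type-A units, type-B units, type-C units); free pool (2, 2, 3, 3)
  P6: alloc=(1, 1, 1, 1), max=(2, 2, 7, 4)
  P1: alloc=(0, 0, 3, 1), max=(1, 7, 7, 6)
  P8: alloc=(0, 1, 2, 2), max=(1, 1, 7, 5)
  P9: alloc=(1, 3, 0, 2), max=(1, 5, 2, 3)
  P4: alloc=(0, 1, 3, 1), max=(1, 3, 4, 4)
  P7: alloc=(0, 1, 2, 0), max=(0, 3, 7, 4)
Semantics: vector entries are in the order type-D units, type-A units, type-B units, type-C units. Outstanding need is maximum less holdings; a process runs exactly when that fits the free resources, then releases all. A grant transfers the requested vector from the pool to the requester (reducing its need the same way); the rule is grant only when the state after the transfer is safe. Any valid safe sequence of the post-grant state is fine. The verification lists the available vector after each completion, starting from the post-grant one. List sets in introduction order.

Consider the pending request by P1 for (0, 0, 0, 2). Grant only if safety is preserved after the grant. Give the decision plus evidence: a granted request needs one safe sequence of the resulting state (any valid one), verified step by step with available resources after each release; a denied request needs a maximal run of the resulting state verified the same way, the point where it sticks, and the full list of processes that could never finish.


GRANT. The post-grant state is safe; one safe sequence: P9, P4, P6, P7, P1, P8.
Key observation: even at the reduced pool (2, 2, 3, 1), P9 fits immediately, so safety survives the grant.
Check on the post-grant state, step by step:
  pool = (2, 2, 3, 1)
  run P9 (needs (0, 2, 2, 1), free (2, 2, 3, 1)); after release of (1, 3, 0, 2) the pool is (3, 5, 3, 3)
  run P4 (needs (1, 2, 1, 3), free (3, 5, 3, 3)); after release of (0, 1, 3, 1) the pool is (3, 6, 6, 4)
  run P6 (needs (1, 1, 6, 3), free (3, 6, 6, 4)); after release of (1, 1, 1, 1) the pool is (4, 7, 7, 5)
  run P7 (needs (0, 2, 5, 4), free (4, 7, 7, 5)); after release of (0, 1, 2, 0) the pool is (4, 8, 9, 5)
  run P1 (needs (1, 7, 4, 3), free (4, 8, 9, 5)); after release of (0, 0, 3, 3) the pool is (4, 8, 12, 8)
  run P8 (needs (1, 0, 5, 3), free (4, 8, 12, 8)); after release of (0, 1, 2, 2) the pool is (4, 9, 14, 10)


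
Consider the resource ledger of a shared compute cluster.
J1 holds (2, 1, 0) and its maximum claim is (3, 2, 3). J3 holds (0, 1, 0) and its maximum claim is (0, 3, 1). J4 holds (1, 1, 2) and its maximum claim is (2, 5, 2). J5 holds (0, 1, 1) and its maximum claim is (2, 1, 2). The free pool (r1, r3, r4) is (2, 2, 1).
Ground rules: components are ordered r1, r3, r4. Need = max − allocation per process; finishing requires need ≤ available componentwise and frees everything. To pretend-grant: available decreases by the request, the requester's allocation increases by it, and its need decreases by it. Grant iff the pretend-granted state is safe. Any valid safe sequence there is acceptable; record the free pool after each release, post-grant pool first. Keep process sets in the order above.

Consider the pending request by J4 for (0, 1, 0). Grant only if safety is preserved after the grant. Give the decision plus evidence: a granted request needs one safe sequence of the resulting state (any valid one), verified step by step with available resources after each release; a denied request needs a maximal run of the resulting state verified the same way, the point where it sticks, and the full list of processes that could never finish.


GRANT: granting preserves safety; a valid post-grant sequence is J5, J3, J4, J1.
Key observation: the transfer keeps a workable pool ((2, 1, 1)); J5 starts the safe sequence.
Check on the post-grant state, step by step:
  pool = (2, 1, 1)
  J5 needs (2, 0, 1) <= (2, 1, 1) -> finishes; pool += (0, 1, 1) = (2, 2, 2)
  J3 needs (0, 2, 1) <= (2, 2, 2) -> finishes; pool += (0, 1, 0) = (2, 3, 2)
  J4 needs (1, 3, 0) <= (2, 3, 2) -> finishes; pool += (1, 2, 2) = (3, 5, 4)
  J1 needs (1, 1, 3) <= (3, 5, 4) -> finishes; pool += (2, 1, 0) = (5, 6, 4)


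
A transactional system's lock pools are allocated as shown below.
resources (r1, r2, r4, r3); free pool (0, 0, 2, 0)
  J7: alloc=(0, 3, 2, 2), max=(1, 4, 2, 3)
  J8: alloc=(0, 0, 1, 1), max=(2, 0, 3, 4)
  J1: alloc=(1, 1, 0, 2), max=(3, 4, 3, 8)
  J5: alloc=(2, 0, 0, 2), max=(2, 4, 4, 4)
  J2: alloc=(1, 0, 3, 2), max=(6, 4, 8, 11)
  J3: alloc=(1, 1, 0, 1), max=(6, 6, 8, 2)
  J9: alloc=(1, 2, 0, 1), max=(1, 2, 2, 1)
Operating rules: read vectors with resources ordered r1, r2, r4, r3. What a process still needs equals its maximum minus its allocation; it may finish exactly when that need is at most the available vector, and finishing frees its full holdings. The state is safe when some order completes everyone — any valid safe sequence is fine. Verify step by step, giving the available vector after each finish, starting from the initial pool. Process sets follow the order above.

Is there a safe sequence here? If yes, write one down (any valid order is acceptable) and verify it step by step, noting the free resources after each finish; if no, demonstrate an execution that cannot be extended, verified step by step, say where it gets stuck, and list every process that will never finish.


UNSAFE — no complete ordering exists.
Key observation: even finishing J9, J7, J5, J8, J1 leaves just (4, 6, 5, 8) free — too little r1 for any of the remaining processes.
A maximal execution: J9, J7, J5, J8, J1 — then nothing else fits. Step-by-step check:
  pool = (0, 0, 2, 0)
  J9 needs (0, 0, 2, 0) <= (0, 0, 2, 0) -> finishes; pool += (1, 2, 0, 1) = (1, 2, 2, 1)
  J7 needs (1, 1, 0, 1) <= (1, 2, 2, 1) -> finishes; pool += (0, 3, 2, 2) = (1, 5, 4, 3)
  J5 needs (0, 4, 4, 2) <= (1, 5, 4, 3) -> finishes; pool += (2, 0, 0, 2) = (3, 5, 4, 5)
  J8 needs (2, 0, 2, 3) <= (3, 5, 4, 5) -> finishes; pool += (0, 0, 1, 1) = (3, 5, 5, 6)
  J1 needs (2, 3, 3, 6) <= (3, 5, 5, 6) -> finishes; pool += (1, 1, 0, 2) = (4, 6, 5, 8)
  J2 cannot run: need (5, 4, 5, 9) vs free (4, 6, 5, 8) (insufficient r1 and r3)
  J3 cannot run: need (5, 5, 8, 1) vs free (4, 6, 5, 8) (insufficient r1 and r4)
Never able to finish: J2 and J3.


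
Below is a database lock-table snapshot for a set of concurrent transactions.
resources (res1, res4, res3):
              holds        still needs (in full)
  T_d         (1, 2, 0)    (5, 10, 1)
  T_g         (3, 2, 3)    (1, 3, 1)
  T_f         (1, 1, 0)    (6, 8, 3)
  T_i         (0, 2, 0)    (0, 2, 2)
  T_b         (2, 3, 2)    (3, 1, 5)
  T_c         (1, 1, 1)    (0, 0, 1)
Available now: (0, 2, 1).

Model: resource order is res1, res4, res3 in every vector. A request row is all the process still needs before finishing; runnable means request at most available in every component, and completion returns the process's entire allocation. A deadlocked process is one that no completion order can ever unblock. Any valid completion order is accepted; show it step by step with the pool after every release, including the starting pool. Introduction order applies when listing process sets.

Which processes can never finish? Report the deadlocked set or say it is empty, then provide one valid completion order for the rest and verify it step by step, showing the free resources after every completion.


No process is deadlocked.
Key observation: the pool covers T_c at once, and every later process fits after earlier releases.
The rest can finish in the order T_c, T_i, T_g, T_b, T_f, T_d. Verifying each step:
  pool = (0, 2, 1)
  T_c needs (0, 0, 1) <= (0, 2, 1) -> finishes; pool += (1, 1, 1) = (1, 3, 2)
  T_i needs (0, 2, 2) <= (1, 3, 2) -> finishes; pool += (0, 2, 0) = (1, 5, 2)
  T_g needs (1, 3, 1) <= (1, 5, 2) -> finishes; pool += (3, 2, 3) = (4, 7, 5)
  T_b needs (3, 1, 5) <= (4, 7, 5) -> finishes; pool += (2, 3, 2) = (6, 10, 7)
  T_f needs (6, 8, 3) <= (6, 10, 7) -> finishes; pool += (1, 1, 0) = (7, 11, 7)
  T_d needs (5, 10, 1) <= (7, 11, 7) -> finishes; pool += (1, 2, 0) = (8, 13, 7)


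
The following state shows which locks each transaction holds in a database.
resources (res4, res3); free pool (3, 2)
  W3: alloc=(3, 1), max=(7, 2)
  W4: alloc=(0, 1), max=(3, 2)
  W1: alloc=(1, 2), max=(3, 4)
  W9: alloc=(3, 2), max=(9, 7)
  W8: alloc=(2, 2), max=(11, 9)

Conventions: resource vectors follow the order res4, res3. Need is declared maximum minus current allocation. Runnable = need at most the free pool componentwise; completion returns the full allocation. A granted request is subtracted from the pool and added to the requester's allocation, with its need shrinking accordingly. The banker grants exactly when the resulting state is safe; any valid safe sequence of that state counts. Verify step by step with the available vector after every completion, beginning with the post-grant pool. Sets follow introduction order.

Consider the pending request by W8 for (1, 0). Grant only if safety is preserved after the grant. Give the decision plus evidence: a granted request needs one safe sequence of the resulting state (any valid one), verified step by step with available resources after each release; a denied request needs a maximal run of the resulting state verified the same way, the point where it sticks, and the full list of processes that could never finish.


DENY — the pretend-granted state is unsafe.
Key observation: the pool after W1, W4 is (3, 5); every surviving request exceeds it in res4, so progress ends there.
After a pretend grant, a maximal execution: W1, W4 — then nothing else fits. Step-by-step check:
  pool = (2, 2)
  W1: need (2, 2) fits (2, 2); releases (1, 2), pool now (3, 4)
  W4: need (3, 1) fits (3, 4); releases (0, 1), pool now (3, 5)
  blocked: W3 wants (4, 1), pool (3, 5) — not enough res4
  blocked: W9 wants (6, 5), pool (3, 5) — not enough res4
  blocked: W8 wants (8, 7), pool (3, 5) — not enough res4 and res3
Processes that could never finish after the grant: W3, W9 and W8.
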